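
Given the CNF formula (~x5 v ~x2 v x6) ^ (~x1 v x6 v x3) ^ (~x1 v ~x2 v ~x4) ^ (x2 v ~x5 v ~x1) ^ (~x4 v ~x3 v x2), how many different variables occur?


Identify each distinct variable in the formula.
Variables found: x1, x2, x3, x4, x5, x6.
Total distinct variables = 6.

6


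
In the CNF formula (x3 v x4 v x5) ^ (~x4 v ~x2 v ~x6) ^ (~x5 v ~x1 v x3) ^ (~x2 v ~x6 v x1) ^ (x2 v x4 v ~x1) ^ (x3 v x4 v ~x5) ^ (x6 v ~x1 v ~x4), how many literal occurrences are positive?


Scan each clause for unnegated literals.
Clause 1: 3 positive; Clause 2: 0 positive; Clause 3: 1 positive; Clause 4: 1 positive; Clause 5: 2 positive; Clause 6: 2 positive; Clause 7: 1 positive.
Total positive literal occurrences = 10.

10


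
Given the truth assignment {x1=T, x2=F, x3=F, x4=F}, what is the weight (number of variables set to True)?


The weight is the number of variables assigned True.
True variables: x1.
Weight = 1.

1


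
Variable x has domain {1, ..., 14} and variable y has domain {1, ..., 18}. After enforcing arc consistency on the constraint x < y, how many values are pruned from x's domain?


For the constraint x < y, x needs a supporting value in y's domain.
x can be at most 17 (one less than y's maximum).
Valid x values from domain: 14 out of 14.
Pruned = 14 - 14 = 0.

0


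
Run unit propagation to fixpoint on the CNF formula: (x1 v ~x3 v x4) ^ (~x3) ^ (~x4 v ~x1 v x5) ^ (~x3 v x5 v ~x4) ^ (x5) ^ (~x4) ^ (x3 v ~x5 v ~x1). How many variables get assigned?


Unit propagation repeatedly assigns the literal in any unit clause, then simplifies.
Assignments in order: x3 = F, x5 = T, x4 = F, x1 = F.
No further unit clauses remain.
Total variables assigned = 4.

4


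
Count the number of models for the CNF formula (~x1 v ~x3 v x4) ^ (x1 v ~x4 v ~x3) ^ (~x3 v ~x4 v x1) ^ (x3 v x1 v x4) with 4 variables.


Enumerate all 16 truth assignments over 4 variables.
Test each against every clause.
Satisfying assignments found: 10.

10


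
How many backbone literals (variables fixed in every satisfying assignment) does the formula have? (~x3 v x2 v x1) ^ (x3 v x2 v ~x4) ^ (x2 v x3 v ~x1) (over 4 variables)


Find all satisfying assignments: 11 model(s).
Check which variables have the same value in every model.
No variable is fixed across all models.
Backbone size = 0.

0


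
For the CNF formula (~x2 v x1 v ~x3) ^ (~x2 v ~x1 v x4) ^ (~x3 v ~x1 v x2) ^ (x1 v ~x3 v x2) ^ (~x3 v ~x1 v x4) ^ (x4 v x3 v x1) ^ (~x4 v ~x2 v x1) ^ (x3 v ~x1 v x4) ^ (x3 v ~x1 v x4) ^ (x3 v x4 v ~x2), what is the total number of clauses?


Each group enclosed in parentheses joined by ^ is one clause.
Counting the conjuncts: 10 clauses.

10


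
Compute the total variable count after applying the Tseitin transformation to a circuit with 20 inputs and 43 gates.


The Tseitin transformation introduces one auxiliary variable per gate.
Total variables = inputs + gates = 20 + 43 = 63.

63


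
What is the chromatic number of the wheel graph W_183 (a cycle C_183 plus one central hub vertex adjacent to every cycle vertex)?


W_183 consists of the cycle C_183 together with a hub vertex adjacent to every cycle vertex.
The cycle C_183 needs 3 colors (odd cycle -> 3).
The hub is adjacent to every cycle vertex, so it must receive a new color distinct from all of them.
Chromatic number = 3 + 1 = 4.

4


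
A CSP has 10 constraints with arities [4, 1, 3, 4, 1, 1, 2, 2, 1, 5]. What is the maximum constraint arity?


The arities are: 4, 1, 3, 4, 1, 1, 2, 2, 1, 5.
Scan for the maximum value.
Maximum arity = 5.

5


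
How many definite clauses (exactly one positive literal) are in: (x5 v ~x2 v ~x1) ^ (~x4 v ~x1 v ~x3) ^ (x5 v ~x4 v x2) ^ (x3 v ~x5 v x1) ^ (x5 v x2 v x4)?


A definite clause has exactly one positive literal.
Clause 1: 1 positive -> definite
Clause 2: 0 positive -> not definite
Clause 3: 2 positive -> not definite
Clause 4: 2 positive -> not definite
Clause 5: 3 positive -> not definite
Definite clause count = 1.

1


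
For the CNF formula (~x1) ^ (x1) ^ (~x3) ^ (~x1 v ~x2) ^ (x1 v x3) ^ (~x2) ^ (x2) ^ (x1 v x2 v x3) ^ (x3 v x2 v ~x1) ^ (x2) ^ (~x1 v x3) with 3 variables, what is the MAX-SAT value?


Enumerate all 8 truth assignments.
For each, count how many of the 11 clauses are satisfied.
The formula is not fully satisfiable, so the maximum is below 11.
Maximum simultaneously satisfiable clauses = 8.

8


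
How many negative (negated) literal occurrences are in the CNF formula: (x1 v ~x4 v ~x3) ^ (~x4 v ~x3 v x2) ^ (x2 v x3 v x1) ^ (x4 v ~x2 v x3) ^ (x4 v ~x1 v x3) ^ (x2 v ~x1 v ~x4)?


Scan each clause for negated literals.
Clause 1: 2 negative; Clause 2: 2 negative; Clause 3: 0 negative; Clause 4: 1 negative; Clause 5: 1 negative; Clause 6: 2 negative.
Total negative literal occurrences = 8.

8


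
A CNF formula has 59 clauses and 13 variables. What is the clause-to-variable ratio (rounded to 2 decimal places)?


Clause-to-variable ratio = clauses / variables.
59 / 13 = 4.54.

4.54


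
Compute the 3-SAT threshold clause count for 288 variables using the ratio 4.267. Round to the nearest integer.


The 3-SAT phase transition occurs at approximately 4.267 clauses per variable.
m = 4.267 * 288 = 1228.896.
Rounded to nearest integer: 1229.

1229


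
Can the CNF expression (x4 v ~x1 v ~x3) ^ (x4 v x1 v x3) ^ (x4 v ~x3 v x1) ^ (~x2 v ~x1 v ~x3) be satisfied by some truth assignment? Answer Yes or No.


Check all 16 possible truth assignments.
Number of satisfying assignments found: 9.
The formula is satisfiable.

Yes


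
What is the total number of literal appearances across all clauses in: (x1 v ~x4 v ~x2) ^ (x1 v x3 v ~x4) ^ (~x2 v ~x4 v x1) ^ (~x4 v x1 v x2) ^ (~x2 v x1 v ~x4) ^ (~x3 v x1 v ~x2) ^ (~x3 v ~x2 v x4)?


Clause lengths: 3, 3, 3, 3, 3, 3, 3.
Sum = 3 + 3 + 3 + 3 + 3 + 3 + 3 = 21.

21


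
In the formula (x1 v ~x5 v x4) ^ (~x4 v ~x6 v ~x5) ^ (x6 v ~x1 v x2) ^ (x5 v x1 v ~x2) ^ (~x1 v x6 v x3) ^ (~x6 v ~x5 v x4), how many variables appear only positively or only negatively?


A pure literal appears in only one polarity across all clauses.
Pure literals: x3 (positive only).
Count = 1.

1


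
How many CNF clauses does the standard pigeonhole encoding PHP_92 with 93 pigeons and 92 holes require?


The PHP encoding has two parts:
1) At-least-one-hole clauses: 93 (one per pigeon, each with 92 literals).
2) At-most-one-pigeon-per-hole clauses: 92 holes * C(93,2) = 92 * 4278 = 393576.
Total clauses = 93 + 393576 = 393669.

393669


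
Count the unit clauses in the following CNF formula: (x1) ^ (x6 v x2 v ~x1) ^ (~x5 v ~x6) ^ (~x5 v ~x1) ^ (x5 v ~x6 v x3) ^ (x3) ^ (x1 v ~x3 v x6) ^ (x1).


A unit clause contains exactly one literal.
Unit clauses found: (x1), (x3), (x1).
Count = 3.

3


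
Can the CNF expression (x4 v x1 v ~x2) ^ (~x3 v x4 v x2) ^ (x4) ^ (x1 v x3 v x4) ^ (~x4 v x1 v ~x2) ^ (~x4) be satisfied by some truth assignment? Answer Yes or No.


Check all 16 possible truth assignments.
Number of satisfying assignments found: 0.
The formula is unsatisfiable.

No


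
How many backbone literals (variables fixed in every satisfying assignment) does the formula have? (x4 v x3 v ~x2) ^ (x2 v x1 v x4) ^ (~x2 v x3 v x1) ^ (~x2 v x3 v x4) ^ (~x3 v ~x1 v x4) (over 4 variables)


Find all satisfying assignments: 9 model(s).
Check which variables have the same value in every model.
No variable is fixed across all models.
Backbone size = 0.

0


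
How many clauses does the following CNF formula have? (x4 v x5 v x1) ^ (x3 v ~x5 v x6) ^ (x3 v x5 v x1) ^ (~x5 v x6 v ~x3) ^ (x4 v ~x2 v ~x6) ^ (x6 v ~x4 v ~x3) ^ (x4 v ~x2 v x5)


Each group enclosed in parentheses joined by ^ is one clause.
Counting the conjuncts: 7 clauses.

7


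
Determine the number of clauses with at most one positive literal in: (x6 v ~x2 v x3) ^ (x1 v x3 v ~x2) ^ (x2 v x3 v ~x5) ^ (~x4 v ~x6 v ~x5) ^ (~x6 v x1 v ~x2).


A Horn clause has at most one positive literal.
Clause 1: 2 positive lit(s) -> not Horn
Clause 2: 2 positive lit(s) -> not Horn
Clause 3: 2 positive lit(s) -> not Horn
Clause 4: 0 positive lit(s) -> Horn
Clause 5: 1 positive lit(s) -> Horn
Total Horn clauses = 2.

2


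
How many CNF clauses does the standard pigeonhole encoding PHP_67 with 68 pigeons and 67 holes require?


The PHP encoding has two parts:
1) At-least-one-hole clauses: 68 (one per pigeon, each with 67 literals).
2) At-most-one-pigeon-per-hole clauses: 67 holes * C(68,2) = 67 * 2278 = 152626.
Total clauses = 68 + 152626 = 152694.

152694


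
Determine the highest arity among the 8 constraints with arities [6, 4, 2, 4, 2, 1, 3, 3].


The arities are: 6, 4, 2, 4, 2, 1, 3, 3.
Scan for the maximum value.
Maximum arity = 6.

6


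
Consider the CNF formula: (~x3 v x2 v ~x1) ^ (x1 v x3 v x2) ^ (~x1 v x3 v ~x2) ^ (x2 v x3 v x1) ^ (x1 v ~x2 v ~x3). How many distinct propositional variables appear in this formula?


Identify each distinct variable in the formula.
Variables found: x1, x2, x3.
Total distinct variables = 3.

3


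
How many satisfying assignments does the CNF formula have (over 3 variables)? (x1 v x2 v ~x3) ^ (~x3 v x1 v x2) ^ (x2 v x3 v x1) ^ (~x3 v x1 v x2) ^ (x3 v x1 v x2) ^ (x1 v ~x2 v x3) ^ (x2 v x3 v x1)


Enumerate all 8 truth assignments over 3 variables.
Test each against every clause.
Satisfying assignments found: 5.

5


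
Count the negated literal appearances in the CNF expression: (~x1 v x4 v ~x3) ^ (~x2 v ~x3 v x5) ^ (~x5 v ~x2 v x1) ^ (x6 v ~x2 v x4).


Scan each clause for negated literals.
Clause 1: 2 negative; Clause 2: 2 negative; Clause 3: 2 negative; Clause 4: 1 negative.
Total negative literal occurrences = 7.

7


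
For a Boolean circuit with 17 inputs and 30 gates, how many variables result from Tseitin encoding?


The Tseitin transformation introduces one auxiliary variable per gate.
Total variables = inputs + gates = 17 + 30 = 47.

47


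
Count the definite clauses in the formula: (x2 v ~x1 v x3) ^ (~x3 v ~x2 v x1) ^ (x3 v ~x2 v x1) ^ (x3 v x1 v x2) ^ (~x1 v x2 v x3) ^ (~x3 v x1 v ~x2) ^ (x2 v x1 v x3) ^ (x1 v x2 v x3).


A definite clause has exactly one positive literal.
Clause 1: 2 positive -> not definite
Clause 2: 1 positive -> definite
Clause 3: 2 positive -> not definite
Clause 4: 3 positive -> not definite
Clause 5: 2 positive -> not definite
Clause 6: 1 positive -> definite
Clause 7: 3 positive -> not definite
Clause 8: 3 positive -> not definite
Definite clause count = 2.

2


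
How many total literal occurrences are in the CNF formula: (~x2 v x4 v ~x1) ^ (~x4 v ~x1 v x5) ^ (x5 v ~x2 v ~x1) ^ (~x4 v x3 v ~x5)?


Clause lengths: 3, 3, 3, 3.
Sum = 3 + 3 + 3 + 3 = 12.

12


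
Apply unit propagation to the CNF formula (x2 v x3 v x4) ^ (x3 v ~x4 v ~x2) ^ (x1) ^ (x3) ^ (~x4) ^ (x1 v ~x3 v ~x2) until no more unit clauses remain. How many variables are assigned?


Unit propagation repeatedly assigns the literal in any unit clause, then simplifies.
Assignments in order: x1 = T, x3 = T, x4 = F.
No further unit clauses remain.
Total variables assigned = 3.

3


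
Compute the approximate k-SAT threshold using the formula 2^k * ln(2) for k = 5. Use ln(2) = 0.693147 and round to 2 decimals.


Using the asymptotic formula: threshold ~ 2^k * ln(2).
2^5 = 32.
32 * 0.693147 = 22.18.

22.18


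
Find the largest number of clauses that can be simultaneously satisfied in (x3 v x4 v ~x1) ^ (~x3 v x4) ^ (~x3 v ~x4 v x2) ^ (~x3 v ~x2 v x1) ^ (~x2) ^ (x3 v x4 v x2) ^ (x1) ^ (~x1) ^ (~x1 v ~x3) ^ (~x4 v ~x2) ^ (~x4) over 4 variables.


Enumerate all 16 truth assignments.
For each, count how many of the 11 clauses are satisfied.
The formula is not fully satisfiable, so the maximum is below 11.
Maximum simultaneously satisfiable clauses = 9.

9


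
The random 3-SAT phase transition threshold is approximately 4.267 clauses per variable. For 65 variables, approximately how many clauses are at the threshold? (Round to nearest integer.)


The 3-SAT phase transition occurs at approximately 4.267 clauses per variable.
m = 4.267 * 65 = 277.355.
Rounded to nearest integer: 277.

277


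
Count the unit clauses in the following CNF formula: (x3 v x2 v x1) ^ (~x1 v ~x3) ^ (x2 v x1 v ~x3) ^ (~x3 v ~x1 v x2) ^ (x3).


A unit clause contains exactly one literal.
Unit clauses found: (x3).
Count = 1.

1


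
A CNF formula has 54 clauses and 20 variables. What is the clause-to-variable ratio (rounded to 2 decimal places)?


Clause-to-variable ratio = clauses / variables.
54 / 20 = 2.7.

2.7


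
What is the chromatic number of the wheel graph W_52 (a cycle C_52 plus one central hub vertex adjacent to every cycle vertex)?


W_52 consists of the cycle C_52 together with a hub vertex adjacent to every cycle vertex.
The cycle C_52 needs 2 colors (even cycle -> 2).
The hub is adjacent to every cycle vertex, so it must receive a new color distinct from all of them.
Chromatic number = 2 + 1 = 3.

3


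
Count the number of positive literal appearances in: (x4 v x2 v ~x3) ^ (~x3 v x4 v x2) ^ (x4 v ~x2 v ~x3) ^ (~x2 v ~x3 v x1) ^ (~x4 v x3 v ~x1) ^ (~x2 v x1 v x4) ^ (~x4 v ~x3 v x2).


Scan each clause for unnegated literals.
Clause 1: 2 positive; Clause 2: 2 positive; Clause 3: 1 positive; Clause 4: 1 positive; Clause 5: 1 positive; Clause 6: 2 positive; Clause 7: 1 positive.
Total positive literal occurrences = 10.

10


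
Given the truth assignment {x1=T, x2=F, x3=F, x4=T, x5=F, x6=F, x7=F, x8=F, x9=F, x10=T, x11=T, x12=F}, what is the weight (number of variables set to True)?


The weight is the number of variables assigned True.
True variables: x1, x4, x10, x11.
Weight = 4.

4


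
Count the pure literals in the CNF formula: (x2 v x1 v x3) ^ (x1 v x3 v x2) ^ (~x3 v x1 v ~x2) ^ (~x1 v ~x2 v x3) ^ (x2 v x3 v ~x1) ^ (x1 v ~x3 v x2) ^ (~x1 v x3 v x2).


A pure literal appears in only one polarity across all clauses.
No pure literals found.
Count = 0.

0


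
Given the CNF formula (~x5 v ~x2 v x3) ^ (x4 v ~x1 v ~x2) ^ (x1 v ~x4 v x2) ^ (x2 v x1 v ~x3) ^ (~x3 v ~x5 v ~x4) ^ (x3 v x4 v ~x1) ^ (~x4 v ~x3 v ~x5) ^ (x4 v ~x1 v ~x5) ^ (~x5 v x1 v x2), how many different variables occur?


Identify each distinct variable in the formula.
Variables found: x1, x2, x3, x4, x5.
Total distinct variables = 5.

5


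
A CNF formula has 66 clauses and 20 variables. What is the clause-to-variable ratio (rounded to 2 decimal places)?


Clause-to-variable ratio = clauses / variables.
66 / 20 = 3.3.

3.3


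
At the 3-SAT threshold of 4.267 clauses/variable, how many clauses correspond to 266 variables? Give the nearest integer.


The 3-SAT phase transition occurs at approximately 4.267 clauses per variable.
m = 4.267 * 266 = 1135.022.
Rounded to nearest integer: 1135.

1135


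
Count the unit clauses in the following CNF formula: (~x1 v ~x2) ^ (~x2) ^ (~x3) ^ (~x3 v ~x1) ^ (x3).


A unit clause contains exactly one literal.
Unit clauses found: (~x2), (~x3), (x3).
Count = 3.

3


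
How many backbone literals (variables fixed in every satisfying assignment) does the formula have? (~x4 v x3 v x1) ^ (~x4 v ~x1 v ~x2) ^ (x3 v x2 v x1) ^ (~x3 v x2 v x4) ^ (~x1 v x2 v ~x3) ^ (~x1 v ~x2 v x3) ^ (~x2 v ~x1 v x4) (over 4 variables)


Find all satisfying assignments: 6 model(s).
Check which variables have the same value in every model.
No variable is fixed across all models.
Backbone size = 0.

0


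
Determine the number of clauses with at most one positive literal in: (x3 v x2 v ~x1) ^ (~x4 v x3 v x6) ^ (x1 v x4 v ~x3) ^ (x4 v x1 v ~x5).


A Horn clause has at most one positive literal.
Clause 1: 2 positive lit(s) -> not Horn
Clause 2: 2 positive lit(s) -> not Horn
Clause 3: 2 positive lit(s) -> not Horn
Clause 4: 2 positive lit(s) -> not Horn
Total Horn clauses = 0.

0


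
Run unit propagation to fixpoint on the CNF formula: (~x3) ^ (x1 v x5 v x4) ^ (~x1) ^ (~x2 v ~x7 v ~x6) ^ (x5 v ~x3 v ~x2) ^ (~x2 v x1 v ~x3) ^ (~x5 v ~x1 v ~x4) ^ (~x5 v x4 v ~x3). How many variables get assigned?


Unit propagation repeatedly assigns the literal in any unit clause, then simplifies.
Assignments in order: x3 = F, x1 = F.
No further unit clauses remain.
Total variables assigned = 2.

2


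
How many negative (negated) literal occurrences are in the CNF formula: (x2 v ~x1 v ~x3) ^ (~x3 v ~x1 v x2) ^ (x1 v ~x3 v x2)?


Scan each clause for negated literals.
Clause 1: 2 negative; Clause 2: 2 negative; Clause 3: 1 negative.
Total negative literal occurrences = 5.

5


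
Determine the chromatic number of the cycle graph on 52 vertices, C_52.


A cycle on an even number of vertices is bipartite: alternate two colors around the cycle.
Since 52 is even, two colors suffice, and at least two are needed because the graph has edges.
Chromatic number = 2.

2


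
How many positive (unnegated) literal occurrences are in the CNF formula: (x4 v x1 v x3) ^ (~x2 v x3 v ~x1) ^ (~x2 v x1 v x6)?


Scan each clause for unnegated literals.
Clause 1: 3 positive; Clause 2: 1 positive; Clause 3: 2 positive.
Total positive literal occurrences = 6.

6


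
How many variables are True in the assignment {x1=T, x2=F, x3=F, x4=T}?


The weight is the number of variables assigned True.
True variables: x1, x4.
Weight = 2.

2


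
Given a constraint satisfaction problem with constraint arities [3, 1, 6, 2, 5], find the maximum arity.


The arities are: 3, 1, 6, 2, 5.
Scan for the maximum value.
Maximum arity = 6.

6


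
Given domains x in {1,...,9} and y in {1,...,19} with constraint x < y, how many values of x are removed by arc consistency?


For the constraint x < y, x needs a supporting value in y's domain.
x can be at most 18 (one less than y's maximum).
Valid x values from domain: 9 out of 9.
Pruned = 9 - 9 = 0.

0


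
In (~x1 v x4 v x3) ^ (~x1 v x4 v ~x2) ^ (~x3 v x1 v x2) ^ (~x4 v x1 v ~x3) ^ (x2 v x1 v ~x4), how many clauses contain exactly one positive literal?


A definite clause has exactly one positive literal.
Clause 1: 2 positive -> not definite
Clause 2: 1 positive -> definite
Clause 3: 2 positive -> not definite
Clause 4: 1 positive -> definite
Clause 5: 2 positive -> not definite
Definite clause count = 2.

2


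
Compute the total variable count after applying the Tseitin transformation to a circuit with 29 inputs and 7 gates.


The Tseitin transformation introduces one auxiliary variable per gate.
Total variables = inputs + gates = 29 + 7 = 36.

36


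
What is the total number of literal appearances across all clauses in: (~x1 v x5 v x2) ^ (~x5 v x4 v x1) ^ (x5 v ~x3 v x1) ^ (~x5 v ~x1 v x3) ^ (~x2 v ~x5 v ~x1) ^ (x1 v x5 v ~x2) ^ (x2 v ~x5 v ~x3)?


Clause lengths: 3, 3, 3, 3, 3, 3, 3.
Sum = 3 + 3 + 3 + 3 + 3 + 3 + 3 = 21.

21


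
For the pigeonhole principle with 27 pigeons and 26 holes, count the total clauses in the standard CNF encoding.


The PHP encoding has two parts:
1) At-least-one-hole clauses: 27 (one per pigeon, each with 26 literals).
2) At-most-one-pigeon-per-hole clauses: 26 holes * C(27,2) = 26 * 351 = 9126.
Total clauses = 27 + 9126 = 9153.

9153


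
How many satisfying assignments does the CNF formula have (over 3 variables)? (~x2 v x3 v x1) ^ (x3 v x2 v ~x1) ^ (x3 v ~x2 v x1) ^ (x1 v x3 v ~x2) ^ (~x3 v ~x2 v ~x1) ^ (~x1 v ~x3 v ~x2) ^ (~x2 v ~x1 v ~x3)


Enumerate all 8 truth assignments over 3 variables.
Test each against every clause.
Satisfying assignments found: 5.

5


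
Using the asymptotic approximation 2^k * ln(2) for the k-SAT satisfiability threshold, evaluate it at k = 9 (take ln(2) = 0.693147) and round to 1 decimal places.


Using the asymptotic formula: threshold ~ 2^k * ln(2).
2^9 = 512.
512 * 0.693147 = 354.9.

354.9


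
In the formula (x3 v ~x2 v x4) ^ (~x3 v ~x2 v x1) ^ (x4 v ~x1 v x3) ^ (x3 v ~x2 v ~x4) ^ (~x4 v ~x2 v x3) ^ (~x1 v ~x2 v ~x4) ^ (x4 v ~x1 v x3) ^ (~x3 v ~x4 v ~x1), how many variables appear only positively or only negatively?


A pure literal appears in only one polarity across all clauses.
Pure literals: x2 (negative only).
Count = 1.

1


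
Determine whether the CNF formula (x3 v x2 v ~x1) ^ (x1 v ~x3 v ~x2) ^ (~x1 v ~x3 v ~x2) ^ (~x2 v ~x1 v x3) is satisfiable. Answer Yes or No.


Check all 8 possible truth assignments.
Number of satisfying assignments found: 4.
The formula is satisfiable.

Yes


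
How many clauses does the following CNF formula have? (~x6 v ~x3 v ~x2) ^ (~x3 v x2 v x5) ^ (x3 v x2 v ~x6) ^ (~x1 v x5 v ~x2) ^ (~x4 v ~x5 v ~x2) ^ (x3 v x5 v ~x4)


Each group enclosed in parentheses joined by ^ is one clause.
Counting the conjuncts: 6 clauses.

6


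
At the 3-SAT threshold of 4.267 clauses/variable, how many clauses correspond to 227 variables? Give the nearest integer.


The 3-SAT phase transition occurs at approximately 4.267 clauses per variable.
m = 4.267 * 227 = 968.609.
Rounded to nearest integer: 969.

969


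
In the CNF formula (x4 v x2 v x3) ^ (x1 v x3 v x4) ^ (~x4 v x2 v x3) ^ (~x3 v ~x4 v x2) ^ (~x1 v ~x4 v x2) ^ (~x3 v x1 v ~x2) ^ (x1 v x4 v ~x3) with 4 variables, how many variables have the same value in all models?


Find all satisfying assignments: 6 model(s).
Check which variables have the same value in every model.
No variable is fixed across all models.
Backbone size = 0.

0


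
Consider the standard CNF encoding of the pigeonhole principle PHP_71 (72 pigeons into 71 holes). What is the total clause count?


The PHP encoding has two parts:
1) At-least-one-hole clauses: 72 (one per pigeon, each with 71 literals).
2) At-most-one-pigeon-per-hole clauses: 71 holes * C(72,2) = 71 * 2556 = 181476.
Total clauses = 72 + 181476 = 181548.

181548


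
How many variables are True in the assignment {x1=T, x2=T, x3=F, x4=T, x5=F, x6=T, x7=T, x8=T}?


The weight is the number of variables assigned True.
True variables: x1, x2, x4, x6, x7, x8.
Weight = 6.

6


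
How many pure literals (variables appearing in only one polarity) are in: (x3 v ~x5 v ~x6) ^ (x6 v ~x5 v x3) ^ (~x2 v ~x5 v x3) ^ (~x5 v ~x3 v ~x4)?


A pure literal appears in only one polarity across all clauses.
Pure literals: x2 (negative only), x4 (negative only), x5 (negative only).
Count = 3.

3


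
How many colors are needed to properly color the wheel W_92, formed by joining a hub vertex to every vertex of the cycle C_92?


W_92 consists of the cycle C_92 together with a hub vertex adjacent to every cycle vertex.
The cycle C_92 needs 2 colors (even cycle -> 2).
The hub is adjacent to every cycle vertex, so it must receive a new color distinct from all of them.
Chromatic number = 2 + 1 = 3.

3


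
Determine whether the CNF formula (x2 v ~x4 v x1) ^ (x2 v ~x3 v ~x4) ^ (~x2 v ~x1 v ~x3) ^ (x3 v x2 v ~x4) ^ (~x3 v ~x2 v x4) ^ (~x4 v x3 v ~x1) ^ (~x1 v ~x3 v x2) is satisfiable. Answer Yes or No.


Check all 16 possible truth assignments.
Number of satisfying assignments found: 7.
The formula is satisfiable.

Yes


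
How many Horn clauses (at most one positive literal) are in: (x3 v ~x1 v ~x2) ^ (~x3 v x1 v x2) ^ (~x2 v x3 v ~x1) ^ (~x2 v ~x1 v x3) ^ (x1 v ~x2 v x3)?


A Horn clause has at most one positive literal.
Clause 1: 1 positive lit(s) -> Horn
Clause 2: 2 positive lit(s) -> not Horn
Clause 3: 1 positive lit(s) -> Horn
Clause 4: 1 positive lit(s) -> Horn
Clause 5: 2 positive lit(s) -> not Horn
Total Horn clauses = 3.

3


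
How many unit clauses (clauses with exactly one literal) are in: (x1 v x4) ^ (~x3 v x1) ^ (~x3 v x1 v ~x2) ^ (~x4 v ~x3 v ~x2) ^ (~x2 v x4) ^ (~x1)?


A unit clause contains exactly one literal.
Unit clauses found: (~x1).
Count = 1.

1


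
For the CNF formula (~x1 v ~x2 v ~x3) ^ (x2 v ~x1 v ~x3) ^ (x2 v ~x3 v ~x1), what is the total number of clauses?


Each group enclosed in parentheses joined by ^ is one clause.
Counting the conjuncts: 3 clauses.

3


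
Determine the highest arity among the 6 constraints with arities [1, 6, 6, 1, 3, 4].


The arities are: 1, 6, 6, 1, 3, 4.
Scan for the maximum value.
Maximum arity = 6.

6


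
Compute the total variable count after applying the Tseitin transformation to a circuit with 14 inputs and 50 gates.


The Tseitin transformation introduces one auxiliary variable per gate.
Total variables = inputs + gates = 14 + 50 = 64.

64


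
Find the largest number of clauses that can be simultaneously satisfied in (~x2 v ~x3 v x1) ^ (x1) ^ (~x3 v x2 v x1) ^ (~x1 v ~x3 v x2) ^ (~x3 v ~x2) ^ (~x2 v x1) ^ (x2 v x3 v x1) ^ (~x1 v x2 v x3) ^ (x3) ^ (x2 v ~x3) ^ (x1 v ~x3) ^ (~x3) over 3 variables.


Enumerate all 8 truth assignments.
For each, count how many of the 12 clauses are satisfied.
The formula is not fully satisfiable, so the maximum is below 12.
Maximum simultaneously satisfiable clauses = 11.

11


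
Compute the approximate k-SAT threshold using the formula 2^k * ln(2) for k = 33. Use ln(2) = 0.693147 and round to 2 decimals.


Using the asymptotic formula: threshold ~ 2^k * ln(2).
2^33 = 8589934592.
8589934592 * 0.693147 = 5954087392.64.

5954087392.64


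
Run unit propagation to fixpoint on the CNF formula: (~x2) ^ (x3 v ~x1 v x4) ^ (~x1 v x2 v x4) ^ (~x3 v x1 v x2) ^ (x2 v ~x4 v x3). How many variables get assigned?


Unit propagation repeatedly assigns the literal in any unit clause, then simplifies.
Assignments in order: x2 = F.
No further unit clauses remain.
Total variables assigned = 1.

1


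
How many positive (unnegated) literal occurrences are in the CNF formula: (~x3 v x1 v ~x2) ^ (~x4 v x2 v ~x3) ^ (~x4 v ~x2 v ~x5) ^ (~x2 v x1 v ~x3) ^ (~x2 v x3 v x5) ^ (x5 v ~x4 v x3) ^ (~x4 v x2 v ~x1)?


Scan each clause for unnegated literals.
Clause 1: 1 positive; Clause 2: 1 positive; Clause 3: 0 positive; Clause 4: 1 positive; Clause 5: 2 positive; Clause 6: 2 positive; Clause 7: 1 positive.
Total positive literal occurrences = 8.

8


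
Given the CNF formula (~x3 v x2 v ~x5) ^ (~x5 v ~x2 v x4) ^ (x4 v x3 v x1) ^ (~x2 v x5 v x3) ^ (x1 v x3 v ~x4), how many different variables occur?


Identify each distinct variable in the formula.
Variables found: x1, x2, x3, x4, x5.
Total distinct variables = 5.

5


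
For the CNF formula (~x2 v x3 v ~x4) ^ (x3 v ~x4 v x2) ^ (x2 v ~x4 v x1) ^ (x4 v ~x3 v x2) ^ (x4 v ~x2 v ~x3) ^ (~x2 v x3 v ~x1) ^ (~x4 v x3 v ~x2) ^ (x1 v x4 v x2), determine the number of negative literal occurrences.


Scan each clause for negated literals.
Clause 1: 2 negative; Clause 2: 1 negative; Clause 3: 1 negative; Clause 4: 1 negative; Clause 5: 2 negative; Clause 6: 2 negative; Clause 7: 2 negative; Clause 8: 0 negative.
Total negative literal occurrences = 11.

11


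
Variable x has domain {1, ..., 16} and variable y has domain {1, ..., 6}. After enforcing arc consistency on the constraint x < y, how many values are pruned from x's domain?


For the constraint x < y, x needs a supporting value in y's domain.
x can be at most 5 (one less than y's maximum).
Valid x values from domain: 5 out of 16.
Pruned = 16 - 5 = 11.

11


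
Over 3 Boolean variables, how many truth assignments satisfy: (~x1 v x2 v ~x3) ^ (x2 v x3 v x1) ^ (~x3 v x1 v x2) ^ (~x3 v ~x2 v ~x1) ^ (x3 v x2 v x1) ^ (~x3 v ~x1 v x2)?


Enumerate all 8 truth assignments over 3 variables.
Test each against every clause.
Satisfying assignments found: 4.

4


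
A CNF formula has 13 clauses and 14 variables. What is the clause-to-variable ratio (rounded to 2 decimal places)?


Clause-to-variable ratio = clauses / variables.
13 / 14 = 0.93.

0.93


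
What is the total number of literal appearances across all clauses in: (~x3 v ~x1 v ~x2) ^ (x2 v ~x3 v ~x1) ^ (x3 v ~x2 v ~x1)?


Clause lengths: 3, 3, 3.
Sum = 3 + 3 + 3 = 9.

9


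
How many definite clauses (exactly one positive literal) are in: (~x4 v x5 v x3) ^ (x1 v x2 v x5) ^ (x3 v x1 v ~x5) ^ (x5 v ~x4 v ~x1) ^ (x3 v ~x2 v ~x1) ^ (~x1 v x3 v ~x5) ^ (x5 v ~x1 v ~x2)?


A definite clause has exactly one positive literal.
Clause 1: 2 positive -> not definite
Clause 2: 3 positive -> not definite
Clause 3: 2 positive -> not definite
Clause 4: 1 positive -> definite
Clause 5: 1 positive -> definite
Clause 6: 1 positive -> definite
Clause 7: 1 positive -> definite
Definite clause count = 4.

4


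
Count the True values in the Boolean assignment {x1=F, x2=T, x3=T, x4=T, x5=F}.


The weight is the number of variables assigned True.
True variables: x2, x3, x4.
Weight = 3.

3


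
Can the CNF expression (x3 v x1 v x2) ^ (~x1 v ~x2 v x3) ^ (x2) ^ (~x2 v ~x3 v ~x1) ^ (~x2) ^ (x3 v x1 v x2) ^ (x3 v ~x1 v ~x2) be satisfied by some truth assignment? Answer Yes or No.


Check all 8 possible truth assignments.
Number of satisfying assignments found: 0.
The formula is unsatisfiable.

No


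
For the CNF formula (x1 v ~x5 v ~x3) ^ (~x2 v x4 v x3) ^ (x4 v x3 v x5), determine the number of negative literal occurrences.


Scan each clause for negated literals.
Clause 1: 2 negative; Clause 2: 1 negative; Clause 3: 0 negative.
Total negative literal occurrences = 3.

3


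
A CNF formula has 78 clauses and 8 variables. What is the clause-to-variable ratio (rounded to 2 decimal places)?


Clause-to-variable ratio = clauses / variables.
78 / 8 = 9.75.

9.75


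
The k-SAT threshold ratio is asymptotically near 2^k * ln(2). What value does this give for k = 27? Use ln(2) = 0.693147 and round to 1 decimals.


Using the asymptotic formula: threshold ~ 2^k * ln(2).
2^27 = 134217728.
134217728 * 0.693147 = 93032615.5.

93032615.5


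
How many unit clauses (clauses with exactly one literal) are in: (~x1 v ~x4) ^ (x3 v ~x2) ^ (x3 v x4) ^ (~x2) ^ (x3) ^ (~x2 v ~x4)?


A unit clause contains exactly one literal.
Unit clauses found: (~x2), (x3).
Count = 2.

2


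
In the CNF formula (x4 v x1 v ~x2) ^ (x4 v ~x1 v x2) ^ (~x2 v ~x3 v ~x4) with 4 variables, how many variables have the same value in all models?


Find all satisfying assignments: 10 model(s).
Check which variables have the same value in every model.
No variable is fixed across all models.
Backbone size = 0.

0


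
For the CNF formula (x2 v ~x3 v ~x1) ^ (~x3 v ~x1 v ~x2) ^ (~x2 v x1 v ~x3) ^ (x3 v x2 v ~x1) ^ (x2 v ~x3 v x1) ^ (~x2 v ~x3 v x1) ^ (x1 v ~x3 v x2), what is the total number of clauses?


Each group enclosed in parentheses joined by ^ is one clause.
Counting the conjuncts: 7 clauses.

7


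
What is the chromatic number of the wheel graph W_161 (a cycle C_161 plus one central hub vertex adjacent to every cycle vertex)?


W_161 consists of the cycle C_161 together with a hub vertex adjacent to every cycle vertex.
The cycle C_161 needs 3 colors (odd cycle -> 3).
The hub is adjacent to every cycle vertex, so it must receive a new color distinct from all of them.
Chromatic number = 3 + 1 = 4.

4


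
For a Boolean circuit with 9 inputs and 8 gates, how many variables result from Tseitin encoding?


The Tseitin transformation introduces one auxiliary variable per gate.
Total variables = inputs + gates = 9 + 8 = 17.

17


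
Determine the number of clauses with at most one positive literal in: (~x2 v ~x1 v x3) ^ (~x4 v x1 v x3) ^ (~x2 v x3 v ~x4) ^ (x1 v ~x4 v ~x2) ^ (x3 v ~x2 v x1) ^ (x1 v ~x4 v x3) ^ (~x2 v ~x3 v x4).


A Horn clause has at most one positive literal.
Clause 1: 1 positive lit(s) -> Horn
Clause 2: 2 positive lit(s) -> not Horn
Clause 3: 1 positive lit(s) -> Horn
Clause 4: 1 positive lit(s) -> Horn
Clause 5: 2 positive lit(s) -> not Horn
Clause 6: 2 positive lit(s) -> not Horn
Clause 7: 1 positive lit(s) -> Horn
Total Horn clauses = 4.

4


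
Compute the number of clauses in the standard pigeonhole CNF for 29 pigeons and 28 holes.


The PHP encoding has two parts:
1) At-least-one-hole clauses: 29 (one per pigeon, each with 28 literals).
2) At-most-one-pigeon-per-hole clauses: 28 holes * C(29,2) = 28 * 406 = 11368.
Total clauses = 29 + 11368 = 11397.

11397


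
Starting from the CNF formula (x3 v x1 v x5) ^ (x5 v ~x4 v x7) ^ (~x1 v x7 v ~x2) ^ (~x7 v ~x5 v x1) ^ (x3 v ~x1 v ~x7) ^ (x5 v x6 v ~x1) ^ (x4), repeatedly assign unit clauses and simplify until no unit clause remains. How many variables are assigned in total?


Unit propagation repeatedly assigns the literal in any unit clause, then simplifies.
Assignments in order: x4 = T.
No further unit clauses remain.
Total variables assigned = 1.

1


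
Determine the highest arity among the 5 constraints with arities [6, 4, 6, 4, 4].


The arities are: 6, 4, 6, 4, 4.
Scan for the maximum value.
Maximum arity = 6.

6


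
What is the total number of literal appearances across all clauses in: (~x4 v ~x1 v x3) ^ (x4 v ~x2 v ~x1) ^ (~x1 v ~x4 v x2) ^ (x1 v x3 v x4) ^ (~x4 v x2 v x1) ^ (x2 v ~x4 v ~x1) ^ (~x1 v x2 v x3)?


Clause lengths: 3, 3, 3, 3, 3, 3, 3.
Sum = 3 + 3 + 3 + 3 + 3 + 3 + 3 = 21.

21


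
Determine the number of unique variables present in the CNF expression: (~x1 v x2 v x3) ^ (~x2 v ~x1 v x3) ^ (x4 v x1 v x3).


Identify each distinct variable in the formula.
Variables found: x1, x2, x3, x4.
Total distinct variables = 4.

4


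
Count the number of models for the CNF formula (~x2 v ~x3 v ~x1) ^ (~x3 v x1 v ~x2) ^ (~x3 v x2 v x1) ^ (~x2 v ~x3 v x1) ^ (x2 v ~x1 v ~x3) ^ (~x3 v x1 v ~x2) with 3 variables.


Enumerate all 8 truth assignments over 3 variables.
Test each against every clause.
Satisfying assignments found: 4.

4


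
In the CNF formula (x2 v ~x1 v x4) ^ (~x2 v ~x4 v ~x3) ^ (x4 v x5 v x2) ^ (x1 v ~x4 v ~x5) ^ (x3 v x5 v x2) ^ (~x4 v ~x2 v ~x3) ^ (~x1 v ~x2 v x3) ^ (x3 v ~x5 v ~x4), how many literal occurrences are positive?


Scan each clause for unnegated literals.
Clause 1: 2 positive; Clause 2: 0 positive; Clause 3: 3 positive; Clause 4: 1 positive; Clause 5: 3 positive; Clause 6: 0 positive; Clause 7: 1 positive; Clause 8: 1 positive.
Total positive literal occurrences = 11.

11


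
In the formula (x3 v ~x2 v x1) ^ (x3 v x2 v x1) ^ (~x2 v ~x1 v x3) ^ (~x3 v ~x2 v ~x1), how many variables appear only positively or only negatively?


A pure literal appears in only one polarity across all clauses.
No pure literals found.
Count = 0.

0


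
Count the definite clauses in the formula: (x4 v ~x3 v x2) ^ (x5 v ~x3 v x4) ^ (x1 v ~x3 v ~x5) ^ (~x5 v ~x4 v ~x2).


A definite clause has exactly one positive literal.
Clause 1: 2 positive -> not definite
Clause 2: 2 positive -> not definite
Clause 3: 1 positive -> definite
Clause 4: 0 positive -> not definite
Definite clause count = 1.

1


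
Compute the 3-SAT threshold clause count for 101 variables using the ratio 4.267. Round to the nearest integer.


The 3-SAT phase transition occurs at approximately 4.267 clauses per variable.
m = 4.267 * 101 = 430.967.
Rounded to nearest integer: 431.

431


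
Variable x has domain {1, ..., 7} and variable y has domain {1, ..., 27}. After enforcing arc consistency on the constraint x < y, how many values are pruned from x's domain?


For the constraint x < y, x needs a supporting value in y's domain.
x can be at most 26 (one less than y's maximum).
Valid x values from domain: 7 out of 7.
Pruned = 7 - 7 = 0.

0


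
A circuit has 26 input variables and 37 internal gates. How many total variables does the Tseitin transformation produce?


The Tseitin transformation introduces one auxiliary variable per gate.
Total variables = inputs + gates = 26 + 37 = 63.

63


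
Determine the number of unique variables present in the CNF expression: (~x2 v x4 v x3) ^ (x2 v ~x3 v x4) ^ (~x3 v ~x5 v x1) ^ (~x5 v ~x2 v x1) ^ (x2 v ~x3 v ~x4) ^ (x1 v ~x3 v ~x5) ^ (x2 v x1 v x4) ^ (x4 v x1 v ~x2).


Identify each distinct variable in the formula.
Variables found: x1, x2, x3, x4, x5.
Total distinct variables = 5.

5


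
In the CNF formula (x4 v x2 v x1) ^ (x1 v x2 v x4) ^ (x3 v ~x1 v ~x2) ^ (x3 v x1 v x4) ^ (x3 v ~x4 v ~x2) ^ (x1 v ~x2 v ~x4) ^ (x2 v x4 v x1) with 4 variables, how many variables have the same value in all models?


Find all satisfying assignments: 9 model(s).
Check which variables have the same value in every model.
No variable is fixed across all models.
Backbone size = 0.

0


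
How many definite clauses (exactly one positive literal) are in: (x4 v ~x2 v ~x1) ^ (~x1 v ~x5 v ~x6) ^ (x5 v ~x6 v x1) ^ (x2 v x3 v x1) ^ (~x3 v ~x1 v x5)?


A definite clause has exactly one positive literal.
Clause 1: 1 positive -> definite
Clause 2: 0 positive -> not definite
Clause 3: 2 positive -> not definite
Clause 4: 3 positive -> not definite
Clause 5: 1 positive -> definite
Definite clause count = 2.

2


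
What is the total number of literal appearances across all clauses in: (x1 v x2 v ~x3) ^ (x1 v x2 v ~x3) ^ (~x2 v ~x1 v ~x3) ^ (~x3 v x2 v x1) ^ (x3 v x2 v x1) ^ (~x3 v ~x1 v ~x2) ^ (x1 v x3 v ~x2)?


Clause lengths: 3, 3, 3, 3, 3, 3, 3.
Sum = 3 + 3 + 3 + 3 + 3 + 3 + 3 = 21.

21


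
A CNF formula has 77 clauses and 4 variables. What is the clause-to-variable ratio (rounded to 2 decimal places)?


Clause-to-variable ratio = clauses / variables.
77 / 4 = 19.25.

19.25


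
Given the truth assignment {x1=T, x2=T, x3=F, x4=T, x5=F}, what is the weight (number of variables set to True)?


The weight is the number of variables assigned True.
True variables: x1, x2, x4.
Weight = 3.

3


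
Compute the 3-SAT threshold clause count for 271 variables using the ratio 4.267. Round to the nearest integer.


The 3-SAT phase transition occurs at approximately 4.267 clauses per variable.
m = 4.267 * 271 = 1156.357.
Rounded to nearest integer: 1156.

1156


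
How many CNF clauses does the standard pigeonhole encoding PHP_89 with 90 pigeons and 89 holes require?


The PHP encoding has two parts:
1) At-least-one-hole clauses: 90 (one per pigeon, each with 89 literals).
2) At-most-one-pigeon-per-hole clauses: 89 holes * C(90,2) = 89 * 4005 = 356445.
Total clauses = 90 + 356445 = 356535.

356535


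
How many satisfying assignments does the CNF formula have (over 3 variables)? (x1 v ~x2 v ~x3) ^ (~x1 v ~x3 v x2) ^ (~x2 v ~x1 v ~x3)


Enumerate all 8 truth assignments over 3 variables.
Test each against every clause.
Satisfying assignments found: 5.

5


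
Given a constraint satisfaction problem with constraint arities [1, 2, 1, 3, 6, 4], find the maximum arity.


The arities are: 1, 2, 1, 3, 6, 4.
Scan for the maximum value.
Maximum arity = 6.

6


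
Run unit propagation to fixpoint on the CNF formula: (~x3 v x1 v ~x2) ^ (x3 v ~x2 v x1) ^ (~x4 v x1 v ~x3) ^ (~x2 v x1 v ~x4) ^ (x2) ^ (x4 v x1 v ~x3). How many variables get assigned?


Unit propagation repeatedly assigns the literal in any unit clause, then simplifies.
Assignments in order: x2 = T.
No further unit clauses remain.
Total variables assigned = 1.

1


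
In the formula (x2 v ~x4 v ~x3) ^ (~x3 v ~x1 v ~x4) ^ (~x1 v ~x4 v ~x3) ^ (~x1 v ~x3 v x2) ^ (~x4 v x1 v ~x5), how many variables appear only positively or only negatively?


A pure literal appears in only one polarity across all clauses.
Pure literals: x2 (positive only), x3 (negative only), x4 (negative only), x5 (negative only).
Count = 4.

4


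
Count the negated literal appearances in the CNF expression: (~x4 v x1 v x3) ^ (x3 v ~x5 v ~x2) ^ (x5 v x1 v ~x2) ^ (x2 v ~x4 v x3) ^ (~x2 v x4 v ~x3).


Scan each clause for negated literals.
Clause 1: 1 negative; Clause 2: 2 negative; Clause 3: 1 negative; Clause 4: 1 negative; Clause 5: 2 negative.
Total negative literal occurrences = 7.

7


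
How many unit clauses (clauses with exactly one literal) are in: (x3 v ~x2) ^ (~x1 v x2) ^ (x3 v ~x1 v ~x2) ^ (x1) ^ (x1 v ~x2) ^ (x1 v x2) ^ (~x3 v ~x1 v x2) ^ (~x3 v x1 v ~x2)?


A unit clause contains exactly one literal.
Unit clauses found: (x1).
Count = 1.

1


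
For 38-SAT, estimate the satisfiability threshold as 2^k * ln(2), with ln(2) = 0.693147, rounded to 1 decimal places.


Using the asymptotic formula: threshold ~ 2^k * ln(2).
2^38 = 274877906944.
274877906944 * 0.693147 = 190530796564.5.

190530796564.5


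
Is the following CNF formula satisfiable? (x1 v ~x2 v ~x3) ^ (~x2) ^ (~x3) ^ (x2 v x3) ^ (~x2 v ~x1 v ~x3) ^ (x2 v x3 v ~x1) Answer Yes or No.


Check all 8 possible truth assignments.
Number of satisfying assignments found: 0.
The formula is unsatisfiable.

No
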